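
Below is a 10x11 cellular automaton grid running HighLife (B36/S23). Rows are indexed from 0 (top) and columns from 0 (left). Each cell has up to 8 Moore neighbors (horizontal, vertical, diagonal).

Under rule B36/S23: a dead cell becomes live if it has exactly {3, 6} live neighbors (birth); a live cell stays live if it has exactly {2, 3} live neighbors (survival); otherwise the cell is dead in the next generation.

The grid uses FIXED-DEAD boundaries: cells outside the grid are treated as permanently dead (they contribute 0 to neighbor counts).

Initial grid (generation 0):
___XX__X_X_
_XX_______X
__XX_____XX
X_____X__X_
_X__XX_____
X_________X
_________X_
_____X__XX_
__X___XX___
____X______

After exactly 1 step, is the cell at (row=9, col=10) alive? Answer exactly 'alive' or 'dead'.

Simulating step by step:
Generation 0 (given above): 27 live cells
Generation 1: 31 live cells
__XX_______
_X__X___X_X
__XX_____XX
_XXXXX___XX
XX___X_____
___________
________XXX
______XXXX_
_____XXXX__
___________

Cell (9,10) at generation 1: 0 -> dead

Answer: dead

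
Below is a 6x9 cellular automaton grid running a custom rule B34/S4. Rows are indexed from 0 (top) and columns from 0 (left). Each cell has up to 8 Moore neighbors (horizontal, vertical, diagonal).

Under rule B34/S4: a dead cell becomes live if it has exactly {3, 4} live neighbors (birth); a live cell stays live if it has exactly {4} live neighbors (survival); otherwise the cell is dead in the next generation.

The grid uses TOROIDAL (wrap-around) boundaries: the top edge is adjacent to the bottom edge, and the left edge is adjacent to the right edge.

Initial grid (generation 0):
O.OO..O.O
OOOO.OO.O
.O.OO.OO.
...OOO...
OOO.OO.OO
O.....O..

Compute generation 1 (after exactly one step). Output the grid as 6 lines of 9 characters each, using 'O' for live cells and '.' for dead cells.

Answer: ..O.OO..O
.....OO.O
O.....O.O
OO.....OO
...OOOO..
..OOOO...

Derivation:
Simulating step by step:
Generation 0 (given above): 29 live cells
Generation 1: 22 live cells
(generation 1 grid is the final answer)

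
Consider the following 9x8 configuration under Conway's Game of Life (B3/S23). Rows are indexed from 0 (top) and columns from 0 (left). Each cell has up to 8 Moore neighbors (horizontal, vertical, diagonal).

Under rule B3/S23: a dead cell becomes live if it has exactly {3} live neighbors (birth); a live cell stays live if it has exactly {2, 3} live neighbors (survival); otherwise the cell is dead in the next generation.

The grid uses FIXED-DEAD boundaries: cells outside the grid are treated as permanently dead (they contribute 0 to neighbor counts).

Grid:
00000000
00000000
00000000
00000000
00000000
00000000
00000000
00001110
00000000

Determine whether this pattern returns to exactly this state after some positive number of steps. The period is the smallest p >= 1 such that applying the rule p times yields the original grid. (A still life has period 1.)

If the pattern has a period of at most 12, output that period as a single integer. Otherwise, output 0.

Answer: 2

Derivation:
Simulating and comparing each generation to the original:
Gen 0 (original, given above): 3 live cells
Gen 1: 3 live cells, differs from original
Gen 2: 3 live cells, MATCHES original -> period = 2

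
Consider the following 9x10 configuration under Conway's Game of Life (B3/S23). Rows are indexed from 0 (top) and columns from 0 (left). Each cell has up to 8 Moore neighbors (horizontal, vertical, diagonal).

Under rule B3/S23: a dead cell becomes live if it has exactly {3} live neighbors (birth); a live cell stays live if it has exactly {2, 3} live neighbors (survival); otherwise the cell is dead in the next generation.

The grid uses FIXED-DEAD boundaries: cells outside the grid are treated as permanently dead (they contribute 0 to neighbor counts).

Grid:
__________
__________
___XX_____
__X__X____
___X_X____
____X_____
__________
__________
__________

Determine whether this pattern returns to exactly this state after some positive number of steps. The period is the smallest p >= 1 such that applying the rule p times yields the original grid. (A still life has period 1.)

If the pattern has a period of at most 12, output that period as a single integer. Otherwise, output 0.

Answer: 1

Derivation:
Simulating and comparing each generation to the original:
Gen 0 (original, given above): 7 live cells
Gen 1: 7 live cells, MATCHES original -> period = 1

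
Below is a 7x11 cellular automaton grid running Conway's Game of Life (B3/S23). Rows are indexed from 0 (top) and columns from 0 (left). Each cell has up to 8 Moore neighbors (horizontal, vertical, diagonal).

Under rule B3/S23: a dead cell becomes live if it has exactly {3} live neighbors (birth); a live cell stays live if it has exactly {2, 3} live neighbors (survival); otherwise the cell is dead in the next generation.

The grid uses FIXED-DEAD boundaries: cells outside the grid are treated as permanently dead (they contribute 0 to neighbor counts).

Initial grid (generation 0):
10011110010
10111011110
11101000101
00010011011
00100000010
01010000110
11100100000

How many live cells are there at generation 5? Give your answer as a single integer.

Answer: 17

Derivation:
Simulating step by step:
Generation 0 (given above): 35 live cells
Generation 1: 23 live cells
01100010010
10000010001
10001000001
00010001001
00110001000
10010000110
11100000000
Generation 2: 21 live cells
01000000000
10000100011
00000000011
00111000000
00111001010
10010000100
11100000000
Generation 3: 19 live cells
00000000000
00000000011
00011000011
00101000111
01000000100
10001000100
11100000000
Generation 4: 16 live cells
00000000000
00000000011
00011000000
00101000101
01010001100
10100000000
11000000000
Generation 5: 17 live cells
00000000000
00000000000
00011000001
00101001110
01010001110
10100000000
11000000000
Population at generation 5: 17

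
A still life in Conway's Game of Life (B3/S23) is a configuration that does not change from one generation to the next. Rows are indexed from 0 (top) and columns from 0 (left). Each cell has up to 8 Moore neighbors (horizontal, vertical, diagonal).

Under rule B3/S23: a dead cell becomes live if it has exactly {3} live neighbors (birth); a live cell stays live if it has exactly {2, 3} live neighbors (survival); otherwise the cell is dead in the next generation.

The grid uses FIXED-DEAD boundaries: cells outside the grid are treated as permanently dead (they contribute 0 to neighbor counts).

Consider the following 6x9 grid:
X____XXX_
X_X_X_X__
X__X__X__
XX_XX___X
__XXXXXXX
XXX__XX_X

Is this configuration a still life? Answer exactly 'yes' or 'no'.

Answer: no

Derivation:
Compute generation 1 and compare to generation 0 (given above):
Generation 1:
_X___XXX_
X__XX____
X______X_
XX______X
________X
_XX_____X
Cell (0,0) differs: gen0=1 vs gen1=0 -> NOT a still life.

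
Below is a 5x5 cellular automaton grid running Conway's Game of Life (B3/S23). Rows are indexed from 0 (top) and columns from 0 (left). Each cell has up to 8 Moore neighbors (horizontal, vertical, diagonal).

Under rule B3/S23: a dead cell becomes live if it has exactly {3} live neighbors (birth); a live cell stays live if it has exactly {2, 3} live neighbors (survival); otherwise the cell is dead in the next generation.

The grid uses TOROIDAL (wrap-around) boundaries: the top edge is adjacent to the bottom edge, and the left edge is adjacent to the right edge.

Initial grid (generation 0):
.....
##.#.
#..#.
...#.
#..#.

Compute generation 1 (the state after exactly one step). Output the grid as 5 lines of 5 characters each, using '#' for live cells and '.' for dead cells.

Simulating step by step:
Generation 0 (given above): 8 live cells
Generation 1: 12 live cells
(generation 1 grid is the final answer)

Answer: ###..
###..
##.#.
..##.
....#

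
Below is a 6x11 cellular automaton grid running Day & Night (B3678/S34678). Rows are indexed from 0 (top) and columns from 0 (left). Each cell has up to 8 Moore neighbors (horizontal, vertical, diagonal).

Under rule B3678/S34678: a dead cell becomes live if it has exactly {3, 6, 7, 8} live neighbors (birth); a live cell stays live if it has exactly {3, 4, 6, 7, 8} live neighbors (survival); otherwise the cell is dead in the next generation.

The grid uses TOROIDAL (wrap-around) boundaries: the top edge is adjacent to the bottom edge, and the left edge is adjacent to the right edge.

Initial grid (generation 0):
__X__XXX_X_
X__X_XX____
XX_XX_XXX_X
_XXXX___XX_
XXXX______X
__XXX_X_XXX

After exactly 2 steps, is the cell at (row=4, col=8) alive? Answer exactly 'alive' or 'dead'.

Answer: alive

Derivation:
Simulating step by step:
Generation 0 (given above): 35 live cells
Generation 1: 36 live cells
_XX____X_X_
X__X__XX_X_
XXX___XXX_X
XXXXXX__XX_
X_XX_X_X_XX
____X_X_XXX
Generation 2: 29 live cells
X__X_X_XXX_
XX____X_XX_
_X____X____
XXX_XX____X
X_X_XX_XXXX
_____XX____

Cell (4,8) at generation 2: 1 -> alive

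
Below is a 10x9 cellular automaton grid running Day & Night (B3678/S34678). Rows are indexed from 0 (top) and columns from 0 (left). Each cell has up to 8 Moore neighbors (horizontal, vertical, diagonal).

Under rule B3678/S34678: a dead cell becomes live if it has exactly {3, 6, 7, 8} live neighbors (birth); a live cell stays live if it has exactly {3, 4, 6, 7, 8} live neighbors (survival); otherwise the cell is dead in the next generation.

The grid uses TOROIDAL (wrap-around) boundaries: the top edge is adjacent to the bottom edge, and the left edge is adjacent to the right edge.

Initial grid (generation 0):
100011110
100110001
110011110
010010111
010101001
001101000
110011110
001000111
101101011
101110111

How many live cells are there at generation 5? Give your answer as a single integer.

Answer: 47

Derivation:
Simulating step by step:
Generation 0 (given above): 50 live cells
Generation 1: 48 live cells
101100101
100101100
011010101
110111001
000101000
001111011
010011010
001000111
101001111
101001111
Generation 2: 49 live cells
101100010
100101100
111001101
110101110
010011010
001111000
100011100
000110110
100101111
011011111
Generation 3: 49 live cells
101100110
110101100
001100101
000000110
110010101
010111000
001111110
100101100
110111110
011011111
Generation 4: 46 live cells
110101100
111101100
111010100
011100100
101110100
010011001
011011000
000011100
110111100
000101110
Generation 5: 47 live cells
111110101
011100111
111110110
011100010
100010010
010100100
100001000
100011100
001111100
000111111
Population at generation 5: 47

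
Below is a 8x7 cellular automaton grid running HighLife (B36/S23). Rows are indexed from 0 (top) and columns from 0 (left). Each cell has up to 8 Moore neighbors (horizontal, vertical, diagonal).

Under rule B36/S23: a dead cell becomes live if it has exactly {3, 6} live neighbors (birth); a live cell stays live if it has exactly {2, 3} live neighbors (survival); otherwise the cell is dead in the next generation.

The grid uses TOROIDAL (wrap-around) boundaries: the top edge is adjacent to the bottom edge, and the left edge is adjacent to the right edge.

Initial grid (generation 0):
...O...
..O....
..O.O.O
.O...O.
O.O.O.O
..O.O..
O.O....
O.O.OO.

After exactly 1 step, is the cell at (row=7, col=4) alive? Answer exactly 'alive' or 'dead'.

Simulating step by step:
Generation 0 (given above): 19 live cells
Generation 1: 27 live cells
.OOOO..
..O....
.OOO.O.
.OO.O..
O.O.O.O
O.O..OO
..O.OOO
..O.O.O

Cell (7,4) at generation 1: 1 -> alive

Answer: alive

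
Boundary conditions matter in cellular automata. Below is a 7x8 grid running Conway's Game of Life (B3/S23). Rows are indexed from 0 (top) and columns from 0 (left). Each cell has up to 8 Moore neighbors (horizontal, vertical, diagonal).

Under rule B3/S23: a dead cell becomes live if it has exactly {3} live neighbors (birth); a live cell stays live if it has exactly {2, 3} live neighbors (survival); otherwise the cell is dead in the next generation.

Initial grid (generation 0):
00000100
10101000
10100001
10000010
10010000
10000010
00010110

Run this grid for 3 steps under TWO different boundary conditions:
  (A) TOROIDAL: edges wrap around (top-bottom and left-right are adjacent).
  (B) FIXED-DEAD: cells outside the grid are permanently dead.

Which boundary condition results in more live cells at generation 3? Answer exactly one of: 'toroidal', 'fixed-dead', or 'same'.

Answer: toroidal

Derivation:
Under TOROIDAL boundary, generation 3:
11011010
00110000
00100010
00000010
01000010
01001010
10011001
Population = 19

Under FIXED-DEAD boundary, generation 3:
00000000
00000000
00000000
11000000
11000100
00001010
00000000
Population = 7

Comparison: toroidal=19, fixed-dead=7 -> toroidal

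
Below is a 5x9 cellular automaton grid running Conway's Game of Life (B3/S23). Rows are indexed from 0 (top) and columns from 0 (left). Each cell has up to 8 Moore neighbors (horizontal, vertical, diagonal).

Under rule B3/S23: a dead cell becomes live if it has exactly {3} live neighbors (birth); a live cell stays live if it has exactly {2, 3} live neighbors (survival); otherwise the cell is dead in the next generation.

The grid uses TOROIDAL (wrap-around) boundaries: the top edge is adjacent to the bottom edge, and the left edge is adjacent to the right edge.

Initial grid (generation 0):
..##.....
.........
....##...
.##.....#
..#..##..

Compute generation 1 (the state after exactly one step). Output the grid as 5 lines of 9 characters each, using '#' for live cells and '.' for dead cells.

Simulating step by step:
Generation 0 (given above): 10 live cells
Generation 1: 9 live cells
(generation 1 grid is the final answer)

Answer: ..##.....
...##....
.........
.####.#..
.........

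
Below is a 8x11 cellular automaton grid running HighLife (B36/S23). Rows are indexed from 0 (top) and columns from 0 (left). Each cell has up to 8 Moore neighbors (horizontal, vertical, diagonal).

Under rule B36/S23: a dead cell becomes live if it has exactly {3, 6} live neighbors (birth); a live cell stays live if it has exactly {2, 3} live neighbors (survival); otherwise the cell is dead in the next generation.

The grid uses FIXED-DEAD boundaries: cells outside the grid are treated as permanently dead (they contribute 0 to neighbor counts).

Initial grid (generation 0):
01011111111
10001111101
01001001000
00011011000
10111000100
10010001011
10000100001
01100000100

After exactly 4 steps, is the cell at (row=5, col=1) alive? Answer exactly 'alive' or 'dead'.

Simulating step by step:
Generation 0 (given above): 39 live cells
Generation 1: 29 live cells
00010000001
11100000001
00000110000
01000011100
01100110110
10110000111
10100000101
01000000000
Generation 2: 28 live cells
01100000000
01100000000
10100110000
01100000110
10010111001
11010000001
10110000101
01000000000
Generation 3: 30 live cells
01100000000
10010000000
11010000000
10111000110
10011011101
10010011001
10010000010
01100000000
Generation 4: 23 live cells
01100000000
10010000000
10000000000
10000100110
10000010001
11110110001
10010000000
01100000000

Cell (5,1) at generation 4: 1 -> alive

Answer: alive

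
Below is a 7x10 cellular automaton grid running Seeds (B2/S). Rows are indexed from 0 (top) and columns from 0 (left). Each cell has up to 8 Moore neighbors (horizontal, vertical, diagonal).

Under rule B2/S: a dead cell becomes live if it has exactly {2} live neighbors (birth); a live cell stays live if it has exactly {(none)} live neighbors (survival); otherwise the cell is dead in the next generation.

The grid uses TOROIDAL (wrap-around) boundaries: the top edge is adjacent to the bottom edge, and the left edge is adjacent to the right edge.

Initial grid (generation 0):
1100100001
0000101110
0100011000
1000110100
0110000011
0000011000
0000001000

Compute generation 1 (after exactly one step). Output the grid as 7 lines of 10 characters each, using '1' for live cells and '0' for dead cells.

Simulating step by step:
Generation 0 (given above): 22 live cells
Generation 1: 17 live cells
(generation 1 grid is the final answer)

Answer: 0001000000
0011000000
1001000001
0001000000
0001000000
1110000011
0100100101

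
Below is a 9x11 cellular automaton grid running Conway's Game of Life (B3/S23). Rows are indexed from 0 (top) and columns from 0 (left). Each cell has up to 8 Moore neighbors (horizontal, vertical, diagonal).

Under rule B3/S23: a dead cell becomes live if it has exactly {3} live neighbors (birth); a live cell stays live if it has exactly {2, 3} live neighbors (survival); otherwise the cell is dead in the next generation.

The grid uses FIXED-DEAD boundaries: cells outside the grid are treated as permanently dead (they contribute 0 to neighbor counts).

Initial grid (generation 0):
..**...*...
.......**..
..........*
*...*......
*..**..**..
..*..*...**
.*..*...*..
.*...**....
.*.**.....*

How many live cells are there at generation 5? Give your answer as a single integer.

Simulating step by step:
Generation 0 (given above): 27 live cells
Generation 1: 29 live cells
.......**..
.......**..
...........
...**......
.*.***..**.
.**..*.*.*.
.**.*.*..*.
**.*.*.....
..*.**.....
Generation 2: 26 live cells
.......**..
.......**..
...........
..**.*.....
.*...**.**.
*......*.**
....*.*.*..
*.....*....
.*****.....
Generation 3: 31 live cells
.......**..
.......**..
...........
..*.***....
.**.*******
..........*
.....**.**.
.**...**...
.*****.....
Generation 4: 33 live cells
.......**..
.......**..
.....***...
.**.*...**.
.**.*..****
....*.....*
.....**.**.
.*.....**..
.*.****....
Generation 5: 31 live cells
.......**..
...........
.....**..*.
.**.*.....*
.**.**.*..*
...**.*...*
.....**.**.
..*.....**.
..*.****...
Population at generation 5: 31

Answer: 31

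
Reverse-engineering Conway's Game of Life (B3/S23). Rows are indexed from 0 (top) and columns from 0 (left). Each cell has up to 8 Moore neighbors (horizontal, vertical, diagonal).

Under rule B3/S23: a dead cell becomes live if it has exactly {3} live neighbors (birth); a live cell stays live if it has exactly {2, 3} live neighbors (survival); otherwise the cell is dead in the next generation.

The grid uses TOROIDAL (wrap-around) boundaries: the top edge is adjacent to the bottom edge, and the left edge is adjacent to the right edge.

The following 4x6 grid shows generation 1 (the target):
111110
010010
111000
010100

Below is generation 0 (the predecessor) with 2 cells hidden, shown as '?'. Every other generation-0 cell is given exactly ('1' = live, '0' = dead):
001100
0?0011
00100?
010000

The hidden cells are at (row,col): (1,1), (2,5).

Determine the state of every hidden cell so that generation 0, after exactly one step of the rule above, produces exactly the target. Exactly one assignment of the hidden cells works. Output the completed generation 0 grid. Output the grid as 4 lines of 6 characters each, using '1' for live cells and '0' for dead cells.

Hidden generation-0 cells (in order): (1,1), (2,5).
A hidden cell only influences target cells in its own 3x3 neighborhood. Try each of the 2^2 = 4 assignments, step the completed generation 0 forward once under B3/S23, and compare with the target:
  (1,1)=0 (2,5)=0 -> step gives (0,0)='0' but target has '1' -> reject
  (1,1)=0 (2,5)=1 -> step gives (0,0)='0' but target has '1' -> reject
  (1,1)=1 (2,5)=0 -> step reproduces the target at every cell -> ACCEPT
  (1,1)=1 (2,5)=1 -> step gives (1,0)='1' but target has '0' -> reject
Unique solution: (1,1)=live, (2,5)=dead.
Check: live-neighbor counts of every cell in the completed generation 0:
333232
224421
332222
124310
Applying B3/S23 to generation 0 with these counts gives:
111110
010010
111000
010100
which matches the target exactly.

Answer: 001100
010011
001000
010000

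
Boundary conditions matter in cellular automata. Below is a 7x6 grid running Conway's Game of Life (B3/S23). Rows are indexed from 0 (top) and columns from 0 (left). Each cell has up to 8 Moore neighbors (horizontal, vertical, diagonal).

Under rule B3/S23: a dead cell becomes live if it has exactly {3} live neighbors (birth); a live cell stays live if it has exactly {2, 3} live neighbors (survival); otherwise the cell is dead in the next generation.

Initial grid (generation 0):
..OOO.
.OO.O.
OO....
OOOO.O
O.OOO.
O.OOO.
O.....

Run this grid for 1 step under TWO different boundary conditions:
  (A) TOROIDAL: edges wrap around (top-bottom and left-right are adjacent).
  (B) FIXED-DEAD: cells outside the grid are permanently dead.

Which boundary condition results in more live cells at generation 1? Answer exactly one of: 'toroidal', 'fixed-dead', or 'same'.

Answer: fixed-dead

Derivation:
Under TOROIDAL boundary, generation 1:
..O.OO
O...OO
....O.
......
......
O.O.O.
......
Population = 10

Under FIXED-DEAD boundary, generation 1:
.OO.O.
O...O.
....O.
......
O....O
O.O.O.
.O.O..
Population = 13

Comparison: toroidal=10, fixed-dead=13 -> fixed-dead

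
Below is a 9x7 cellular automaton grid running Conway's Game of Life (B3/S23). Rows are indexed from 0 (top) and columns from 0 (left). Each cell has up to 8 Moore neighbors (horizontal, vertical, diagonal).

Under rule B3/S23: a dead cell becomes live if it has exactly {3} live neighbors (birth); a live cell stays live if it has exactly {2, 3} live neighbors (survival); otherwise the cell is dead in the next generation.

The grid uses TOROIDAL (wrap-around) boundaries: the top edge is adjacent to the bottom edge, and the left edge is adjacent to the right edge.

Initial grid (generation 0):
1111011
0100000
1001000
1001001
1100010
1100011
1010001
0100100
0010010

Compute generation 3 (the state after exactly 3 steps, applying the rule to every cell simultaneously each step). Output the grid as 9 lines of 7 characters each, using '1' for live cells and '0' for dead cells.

Simulating step by step:
Generation 0 (given above): 26 live cells
Generation 1: 26 live cells
1001111
0001100
1110001
0010100
0010110
0010010
0010000
1111011
0000010
Generation 2: 29 live cells
0001001
0000000
1110110
1010101
0110110
0110110
1000110
1111111
0000000
Generation 3: 18 live cells
(generation 3 grid is the final answer)

Answer: 0000000
1111111
1010110
0000000
0000000
1010000
0000000
1111000
0100000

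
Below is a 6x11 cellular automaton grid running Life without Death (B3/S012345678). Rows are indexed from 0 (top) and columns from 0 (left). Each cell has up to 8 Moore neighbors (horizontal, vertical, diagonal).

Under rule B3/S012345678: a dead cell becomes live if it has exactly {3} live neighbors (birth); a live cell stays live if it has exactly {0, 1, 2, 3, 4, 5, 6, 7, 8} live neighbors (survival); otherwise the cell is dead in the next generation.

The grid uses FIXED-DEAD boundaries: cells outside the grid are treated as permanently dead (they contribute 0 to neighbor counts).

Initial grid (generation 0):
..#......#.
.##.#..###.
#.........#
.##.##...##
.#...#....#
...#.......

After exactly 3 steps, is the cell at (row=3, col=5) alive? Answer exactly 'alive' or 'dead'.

Simulating step by step:
Generation 0 (given above): 20 live cells
Generation 1: 29 live cells
.###.....#.
.####..####
#...##....#
###.##...##
.#.#.#...##
...#.......
Generation 2: 38 live cells
.####....##
######.####
#...###...#
###.###..##
##.#.#...##
..###......
Generation 3: 42 live cells
######...##
######.####
#...###...#
###.###..##
##.#.##..##
.####......

Cell (3,5) at generation 3: 1 -> alive

Answer: alive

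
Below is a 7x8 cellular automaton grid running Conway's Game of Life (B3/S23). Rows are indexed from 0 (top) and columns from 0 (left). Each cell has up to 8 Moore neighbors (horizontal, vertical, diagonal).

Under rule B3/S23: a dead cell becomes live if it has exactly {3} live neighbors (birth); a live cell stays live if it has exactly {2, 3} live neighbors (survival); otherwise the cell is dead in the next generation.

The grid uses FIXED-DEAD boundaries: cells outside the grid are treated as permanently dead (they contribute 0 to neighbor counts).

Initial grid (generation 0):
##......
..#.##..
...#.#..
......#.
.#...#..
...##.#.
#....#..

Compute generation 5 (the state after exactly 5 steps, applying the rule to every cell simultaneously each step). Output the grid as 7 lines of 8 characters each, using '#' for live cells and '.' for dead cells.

Simulating step by step:
Generation 0 (given above): 15 live cells
Generation 1: 19 live cells
.#......
.#####..
...#.##.
....###.
....###.
....#.#.
....##..
Generation 2: 15 live cells
.#.##...
.#.#.##.
........
...#...#
...#...#
...#..#.
....##..
Generation 3: 18 live cells
...###..
...#.#..
..#.#.#.
........
..###.##
...#.##.
....##..
Generation 4: 21 live cells
...#.#..
..#...#.
...###..
..#.#.##
..###.##
..#....#
....###.
Generation 5: 14 live cells
(generation 5 grid is the final answer)

Answer: ........
..#...#.
..#.#..#
..#....#
.##.#...
..#....#
.....##.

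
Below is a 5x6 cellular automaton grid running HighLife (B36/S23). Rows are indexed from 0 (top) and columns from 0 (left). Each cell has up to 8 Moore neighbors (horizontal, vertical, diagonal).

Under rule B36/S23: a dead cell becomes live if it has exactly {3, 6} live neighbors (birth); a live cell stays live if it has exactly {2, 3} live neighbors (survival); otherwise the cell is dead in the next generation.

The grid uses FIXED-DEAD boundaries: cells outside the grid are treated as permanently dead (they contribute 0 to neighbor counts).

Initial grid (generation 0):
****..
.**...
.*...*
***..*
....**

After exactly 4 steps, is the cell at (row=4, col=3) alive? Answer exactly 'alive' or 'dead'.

Simulating step by step:
Generation 0 (given above): 14 live cells
Generation 1: 10 live cells
*..*..
...*..
......
***..*
.*..**
Generation 2: 12 live cells
......
......
.**...
***.**
***.**
Generation 3: 9 live cells
......
......
*.**..
....**
*.*.**
Generation 4: 7 live cells
......
......
...**.
..*..*
...***

Cell (4,3) at generation 4: 1 -> alive

Answer: alive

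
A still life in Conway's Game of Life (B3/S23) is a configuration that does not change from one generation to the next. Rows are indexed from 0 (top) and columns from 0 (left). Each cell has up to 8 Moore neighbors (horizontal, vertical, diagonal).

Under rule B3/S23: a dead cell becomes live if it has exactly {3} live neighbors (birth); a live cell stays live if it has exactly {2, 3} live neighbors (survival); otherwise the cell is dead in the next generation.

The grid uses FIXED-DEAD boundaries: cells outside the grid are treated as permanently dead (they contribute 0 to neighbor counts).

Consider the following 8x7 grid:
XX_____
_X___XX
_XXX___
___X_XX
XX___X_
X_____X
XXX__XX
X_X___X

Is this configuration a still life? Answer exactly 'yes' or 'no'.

Answer: no

Derivation:
Compute generation 1 and compare to generation 0 (given above):
Generation 1:
XX_____
_______
_X_X___
X__X_XX
XX__XX_
__X___X
X_X__XX
X_X__XX
Cell (1,1) differs: gen0=1 vs gen1=0 -> NOT a still life.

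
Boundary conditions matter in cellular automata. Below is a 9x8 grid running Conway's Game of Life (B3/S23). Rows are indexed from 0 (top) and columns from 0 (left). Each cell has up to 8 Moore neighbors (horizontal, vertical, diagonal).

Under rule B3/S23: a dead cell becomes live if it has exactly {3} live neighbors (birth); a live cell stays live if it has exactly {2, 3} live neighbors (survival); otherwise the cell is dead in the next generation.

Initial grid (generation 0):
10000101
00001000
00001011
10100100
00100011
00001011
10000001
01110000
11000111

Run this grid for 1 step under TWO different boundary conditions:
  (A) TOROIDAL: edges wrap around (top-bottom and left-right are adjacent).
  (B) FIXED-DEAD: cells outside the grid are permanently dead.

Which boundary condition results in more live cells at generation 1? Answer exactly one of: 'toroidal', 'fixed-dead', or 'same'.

Answer: toroidal

Derivation:
Under TOROIDAL boundary, generation 1:
01001100
10001000
00011011
11010100
11010000
00000100
11110011
00100000
00001100
Population = 26

Under FIXED-DEAD boundary, generation 1:
00000000
00001001
00011010
01010100
01010001
00000100
01110011
00100001
11000010
Population = 22

Comparison: toroidal=26, fixed-dead=22 -> toroidal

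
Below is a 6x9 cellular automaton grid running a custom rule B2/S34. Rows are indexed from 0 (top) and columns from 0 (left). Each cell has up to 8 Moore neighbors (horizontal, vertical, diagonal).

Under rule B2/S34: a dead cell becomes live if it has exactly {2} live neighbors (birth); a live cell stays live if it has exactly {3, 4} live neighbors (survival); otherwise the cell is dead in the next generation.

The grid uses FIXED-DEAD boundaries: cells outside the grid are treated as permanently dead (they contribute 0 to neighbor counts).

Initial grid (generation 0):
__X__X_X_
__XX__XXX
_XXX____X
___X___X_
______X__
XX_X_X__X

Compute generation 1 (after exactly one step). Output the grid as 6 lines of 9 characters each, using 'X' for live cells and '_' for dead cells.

Simulating step by step:
Generation 0 (given above): 20 live cells
Generation 1: 23 live cells
(generation 1 grid is the final answer)

Answer: _X__X__X_
___X_XXXX
___X____X
_X__X_X_X
XX_X_X__X
__X_X_XX_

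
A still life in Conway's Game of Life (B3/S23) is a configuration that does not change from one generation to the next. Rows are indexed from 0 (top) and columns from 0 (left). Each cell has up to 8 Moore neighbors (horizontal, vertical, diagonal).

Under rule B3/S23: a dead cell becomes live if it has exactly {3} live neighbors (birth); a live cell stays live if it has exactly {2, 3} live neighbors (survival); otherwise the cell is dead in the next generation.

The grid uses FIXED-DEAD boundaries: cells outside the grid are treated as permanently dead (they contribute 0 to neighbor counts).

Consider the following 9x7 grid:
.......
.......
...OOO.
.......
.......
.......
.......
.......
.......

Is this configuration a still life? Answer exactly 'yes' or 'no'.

Answer: no

Derivation:
Compute generation 1 and compare to generation 0 (given above):
Generation 1:
.......
....O..
....O..
....O..
.......
.......
.......
.......
.......
Cell (1,4) differs: gen0=0 vs gen1=1 -> NOT a still life.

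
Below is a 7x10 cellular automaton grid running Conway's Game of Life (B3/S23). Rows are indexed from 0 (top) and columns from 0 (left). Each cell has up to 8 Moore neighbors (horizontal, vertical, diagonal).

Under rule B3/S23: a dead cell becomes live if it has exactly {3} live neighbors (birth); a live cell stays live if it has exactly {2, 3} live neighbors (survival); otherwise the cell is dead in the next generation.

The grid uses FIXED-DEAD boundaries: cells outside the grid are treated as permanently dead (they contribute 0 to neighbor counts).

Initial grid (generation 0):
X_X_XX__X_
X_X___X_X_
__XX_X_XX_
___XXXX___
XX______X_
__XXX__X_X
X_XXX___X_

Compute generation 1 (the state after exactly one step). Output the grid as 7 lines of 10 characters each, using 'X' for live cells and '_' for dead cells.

Simulating step by step:
Generation 0 (given above): 31 live cells
Generation 1: 27 live cells
(generation 1 grid is the final answer)

Answer: ___X_X_X__
__X___X_XX
_XX_____X_
_X_X_XX_X_
_X____XXX_
X___X__X_X
_XX_X___X_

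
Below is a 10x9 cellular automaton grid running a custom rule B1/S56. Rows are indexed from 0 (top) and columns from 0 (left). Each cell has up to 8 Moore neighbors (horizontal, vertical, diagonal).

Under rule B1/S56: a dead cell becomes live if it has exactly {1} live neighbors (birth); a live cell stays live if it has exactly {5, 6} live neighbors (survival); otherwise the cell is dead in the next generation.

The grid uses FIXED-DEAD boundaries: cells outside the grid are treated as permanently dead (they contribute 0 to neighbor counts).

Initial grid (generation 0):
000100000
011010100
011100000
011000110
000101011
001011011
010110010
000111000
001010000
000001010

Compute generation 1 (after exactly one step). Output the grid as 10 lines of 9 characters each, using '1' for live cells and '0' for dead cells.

Answer: 100000110
001000010
011000001
001000000
100000010
100010000
100110000
100110011
010000011
011000001

Derivation:
Simulating step by step:
Generation 0 (given above): 32 live cells
Generation 1: 27 live cells
(generation 1 grid is the final answer)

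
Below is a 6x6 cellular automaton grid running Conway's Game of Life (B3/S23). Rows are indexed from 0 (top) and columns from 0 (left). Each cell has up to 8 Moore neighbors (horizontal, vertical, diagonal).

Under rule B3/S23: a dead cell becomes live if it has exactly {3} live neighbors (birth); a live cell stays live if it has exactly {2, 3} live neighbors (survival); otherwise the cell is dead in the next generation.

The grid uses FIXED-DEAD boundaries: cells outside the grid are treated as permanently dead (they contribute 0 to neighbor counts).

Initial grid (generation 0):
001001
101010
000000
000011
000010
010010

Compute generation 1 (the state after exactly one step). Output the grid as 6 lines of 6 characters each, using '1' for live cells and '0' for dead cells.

Simulating step by step:
Generation 0 (given above): 10 live cells
Generation 1: 11 live cells
(generation 1 grid is the final answer)

Answer: 010100
010100
000111
000011
000110
000000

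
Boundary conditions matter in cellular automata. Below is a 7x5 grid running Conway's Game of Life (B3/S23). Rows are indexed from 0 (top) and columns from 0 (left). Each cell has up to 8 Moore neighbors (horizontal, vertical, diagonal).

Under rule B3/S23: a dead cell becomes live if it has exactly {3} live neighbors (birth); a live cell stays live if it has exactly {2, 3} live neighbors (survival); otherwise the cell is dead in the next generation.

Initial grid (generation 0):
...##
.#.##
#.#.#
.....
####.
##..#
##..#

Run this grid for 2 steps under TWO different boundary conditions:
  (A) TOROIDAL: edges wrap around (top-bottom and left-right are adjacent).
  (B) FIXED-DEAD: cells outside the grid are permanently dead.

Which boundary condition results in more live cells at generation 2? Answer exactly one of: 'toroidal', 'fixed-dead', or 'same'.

Answer: fixed-dead

Derivation:
Under TOROIDAL boundary, generation 2:
##...
.....
###..
#...#
.....
.#.#.
.##..
Population = 11

Under FIXED-DEAD boundary, generation 2:
..##.
.#..#
###..
#....
.#.#.
#.##.
.....
Population = 13

Comparison: toroidal=11, fixed-dead=13 -> fixed-dead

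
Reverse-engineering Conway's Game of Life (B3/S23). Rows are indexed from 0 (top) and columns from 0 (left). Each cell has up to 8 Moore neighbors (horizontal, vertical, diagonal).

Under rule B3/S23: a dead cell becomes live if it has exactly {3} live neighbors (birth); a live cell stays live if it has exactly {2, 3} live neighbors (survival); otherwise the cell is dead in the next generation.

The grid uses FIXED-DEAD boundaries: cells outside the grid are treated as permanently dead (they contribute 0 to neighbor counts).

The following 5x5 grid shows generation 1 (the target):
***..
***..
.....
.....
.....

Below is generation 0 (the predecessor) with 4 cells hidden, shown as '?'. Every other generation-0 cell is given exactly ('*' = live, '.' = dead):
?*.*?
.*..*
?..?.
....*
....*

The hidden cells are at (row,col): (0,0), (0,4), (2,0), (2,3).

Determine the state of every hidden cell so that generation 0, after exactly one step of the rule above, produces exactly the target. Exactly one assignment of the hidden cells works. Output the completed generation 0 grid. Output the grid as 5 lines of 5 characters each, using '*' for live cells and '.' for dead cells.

Hidden generation-0 cells (in order): (0,0), (0,4), (2,0), (2,3).
A hidden cell only influences target cells in its own 3x3 neighborhood. Try each of the 2^4 = 16 assignments, step the completed generation 0 forward once under B3/S23, and compare with the target:
  (0,0)=. (0,4)=. (2,0)=. (2,3)=. -> step gives (0,0)='.' but target has '*' -> reject
  (0,0)=. (0,4)=. (2,0)=. (2,3)=* -> step gives (0,0)='.' but target has '*' -> reject
  (0,0)=. (0,4)=. (2,0)=* (2,3)=. -> step gives (0,0)='.' but target has '*' -> reject
  (0,0)=. (0,4)=. (2,0)=* (2,3)=* -> step gives (0,0)='.' but target has '*' -> reject
  (0,0)=. (0,4)=* (2,0)=. (2,3)=. -> step gives (0,0)='.' but target has '*' -> reject
  (0,0)=. (0,4)=* (2,0)=. (2,3)=* -> step gives (0,0)='.' but target has '*' -> reject
  (0,0)=. (0,4)=* (2,0)=* (2,3)=. -> step gives (0,0)='.' but target has '*' -> reject
  (0,0)=. (0,4)=* (2,0)=* (2,3)=* -> step gives (0,0)='.' but target has '*' -> reject
  (0,0)=* (0,4)=. (2,0)=. (2,3)=. -> step reproduces the target at every cell -> ACCEPT
  (0,0)=* (0,4)=. (2,0)=. (2,3)=* -> step gives (1,2)='.' but target has '*' -> reject
  (0,0)=* (0,4)=. (2,0)=* (2,3)=. -> step gives (1,0)='.' but target has '*' -> reject
  (0,0)=* (0,4)=. (2,0)=* (2,3)=* -> step gives (1,0)='.' but target has '*' -> reject
  (0,0)=* (0,4)=* (2,0)=. (2,3)=. -> step gives (0,3)='*' but target has '.' -> reject
  (0,0)=* (0,4)=* (2,0)=. (2,3)=* -> step gives (0,3)='*' but target has '.' -> reject
  (0,0)=* (0,4)=* (2,0)=* (2,3)=. -> step gives (0,3)='*' but target has '.' -> reject
  (0,0)=* (0,4)=* (2,0)=* (2,3)=* -> step gives (0,3)='*' but target has '.' -> reject
Unique solution: (0,0)=live, (0,4)=dead, (2,0)=dead, (2,3)=dead.
Check: live-neighbor counts of every cell in the completed generation 0:
22312
32321
11122
00021
00021
Applying B3/S23 to generation 0 with these counts gives:
***..
***..
.....
.....
.....
which matches the target exactly.

Answer: **.*.
.*..*
.....
....*
....*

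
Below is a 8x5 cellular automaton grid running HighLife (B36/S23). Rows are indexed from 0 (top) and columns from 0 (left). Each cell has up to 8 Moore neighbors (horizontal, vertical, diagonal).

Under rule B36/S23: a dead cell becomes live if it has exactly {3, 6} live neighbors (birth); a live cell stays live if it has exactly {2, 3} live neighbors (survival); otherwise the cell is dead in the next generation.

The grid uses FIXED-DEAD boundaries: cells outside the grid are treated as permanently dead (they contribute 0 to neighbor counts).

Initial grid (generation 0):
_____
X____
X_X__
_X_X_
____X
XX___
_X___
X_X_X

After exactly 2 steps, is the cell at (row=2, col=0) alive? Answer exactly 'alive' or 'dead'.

Answer: alive

Derivation:
Simulating step by step:
Generation 0 (given above): 12 live cells
Generation 1: 13 live cells
_____
_X___
X_X__
_XXX_
XXX__
XX___
__X__
_X___
Generation 2: 8 live cells
_____
_X___
X__X_
___X_
___X_
X____
X_X__
_____

Cell (2,0) at generation 2: 1 -> alive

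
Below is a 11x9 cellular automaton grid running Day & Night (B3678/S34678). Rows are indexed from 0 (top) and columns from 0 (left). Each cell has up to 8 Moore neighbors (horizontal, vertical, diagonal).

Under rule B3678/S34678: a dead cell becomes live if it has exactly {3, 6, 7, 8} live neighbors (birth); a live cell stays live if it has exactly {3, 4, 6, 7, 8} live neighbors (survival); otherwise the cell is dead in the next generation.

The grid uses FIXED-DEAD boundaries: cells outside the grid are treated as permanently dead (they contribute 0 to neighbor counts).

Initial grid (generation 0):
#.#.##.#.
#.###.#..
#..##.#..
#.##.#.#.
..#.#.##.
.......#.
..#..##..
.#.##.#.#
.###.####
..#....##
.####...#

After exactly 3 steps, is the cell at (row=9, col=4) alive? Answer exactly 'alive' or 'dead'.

Simulating step by step:
Generation 0 (given above): 47 live cells
Generation 1: 44 live cells
....###..
..##.###.
...#..##.
..#..#.#.
.#...####
...#...#.
...####..
.#####.#.
.#.#.####
..##.#..#
..##...#.
Generation 2: 44 live cells
...#####.
...#..##.
...#..###
....###..
..#.#..##
..#...###
....####.
....#####
.##.##.##
.#.#....#
..###....
Generation 3: 35 live cells
....####.
..##..##.
.........
....####.
........#
....#..##
...#####.
.....####
..#.##..#
.##..#.#.
..##.....

Cell (9,4) at generation 3: 0 -> dead

Answer: dead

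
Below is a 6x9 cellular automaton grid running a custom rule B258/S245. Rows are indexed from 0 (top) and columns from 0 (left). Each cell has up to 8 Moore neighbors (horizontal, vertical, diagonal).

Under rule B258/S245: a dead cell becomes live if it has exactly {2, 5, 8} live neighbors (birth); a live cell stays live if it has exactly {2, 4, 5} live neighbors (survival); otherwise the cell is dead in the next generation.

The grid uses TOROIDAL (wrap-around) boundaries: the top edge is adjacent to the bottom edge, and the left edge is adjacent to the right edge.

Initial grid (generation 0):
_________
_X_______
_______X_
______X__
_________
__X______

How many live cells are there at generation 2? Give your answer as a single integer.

Answer: 6

Derivation:
Simulating step by step:
Generation 0 (given above): 4 live cells
Generation 1: 4 live cells
_XX______
_________
______X__
_______X_
_________
_________
Generation 2: 6 live cells
_________
_XX______
_______X_
______X__
_________
_XX______
Population at generation 2: 6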